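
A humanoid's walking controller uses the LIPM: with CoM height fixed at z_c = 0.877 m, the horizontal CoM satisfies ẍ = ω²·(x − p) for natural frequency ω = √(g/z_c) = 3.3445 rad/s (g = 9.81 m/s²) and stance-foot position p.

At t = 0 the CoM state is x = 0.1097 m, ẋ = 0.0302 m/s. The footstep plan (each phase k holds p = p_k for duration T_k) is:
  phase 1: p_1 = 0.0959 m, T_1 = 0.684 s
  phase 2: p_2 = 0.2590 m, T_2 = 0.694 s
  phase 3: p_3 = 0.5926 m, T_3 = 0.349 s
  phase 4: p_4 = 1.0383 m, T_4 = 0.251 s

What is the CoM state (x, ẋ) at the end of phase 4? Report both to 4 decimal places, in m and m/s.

phase 1: p=0.0959, T=0.684, ωT=2.287638, cosh=4.976573, sinh=4.875067; start (x,ẋ)=(0.109700, 0.030200) → end (x,ẋ)=(0.208597, 0.375297)
phase 2: p=0.2590, T=0.694, ωT=2.321083, cosh=5.142434, sinh=5.044267; start (x,ẋ)=(0.208597, 0.375297) → end (x,ẋ)=(0.565841, 1.079619)
phase 3: p=0.5926, T=0.349, ωT=1.167230, cosh=1.762155, sinh=1.450927; start (x,ẋ)=(0.565841, 1.079619) → end (x,ẋ)=(1.013811, 1.772603)
phase 4: p=1.0383, T=0.251, ωT=0.839469, cosh=1.373539, sinh=0.941599; start (x,ẋ)=(1.013811, 1.772603) → end (x,ẋ)=(1.503717, 2.357620)

x = 1.5037, ẋ = 2.3576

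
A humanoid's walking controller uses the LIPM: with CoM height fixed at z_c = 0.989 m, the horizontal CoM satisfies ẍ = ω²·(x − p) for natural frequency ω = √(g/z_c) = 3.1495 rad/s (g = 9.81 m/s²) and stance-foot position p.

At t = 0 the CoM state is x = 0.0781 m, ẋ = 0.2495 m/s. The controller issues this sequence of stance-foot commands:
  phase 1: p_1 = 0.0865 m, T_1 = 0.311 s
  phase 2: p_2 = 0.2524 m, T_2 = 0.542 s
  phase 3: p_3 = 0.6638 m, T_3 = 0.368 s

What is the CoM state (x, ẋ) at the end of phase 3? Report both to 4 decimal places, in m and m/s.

phase 1: p=0.0865, T=0.311, ωT=0.979495, cosh=1.519305, sinh=1.143804; start (x,ẋ)=(0.078100, 0.249500) → end (x,ẋ)=(0.164349, 0.348806)
phase 2: p=0.2524, T=0.542, ωT=1.707029, cosh=2.846982, sinh=2.665578; start (x,ẋ)=(0.164349, 0.348806) → end (x,ẋ)=(0.296932, 0.253835)
phase 3: p=0.6638, T=0.368, ωT=1.159016, cosh=1.750295, sinh=1.436501; start (x,ẋ)=(0.296932, 0.253835) → end (x,ẋ)=(0.137448, -1.215520)

x = 0.1374, ẋ = -1.2155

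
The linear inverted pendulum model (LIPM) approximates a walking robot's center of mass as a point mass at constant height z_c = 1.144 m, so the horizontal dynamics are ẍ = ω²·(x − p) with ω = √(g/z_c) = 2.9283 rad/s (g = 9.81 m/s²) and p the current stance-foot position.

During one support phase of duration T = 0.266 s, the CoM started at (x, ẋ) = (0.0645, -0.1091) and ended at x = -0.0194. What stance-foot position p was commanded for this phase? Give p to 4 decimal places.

p = 0.2270

ωT = 2.9283·0.266 = 0.778928; cosh(ωT) = 1.319016, sinh(ωT) = 0.860118
x(T) = p + (x₀−p)·cosh(ωT) + (ẋ₀/ω)·sinh(ωT) ⇒ p·(1 − cosh) = x(T) − x₀·cosh − (ẋ₀/ω)·sinh
numerator   = -0.0194 − (0.0645)·1.319016 − (-0.1091/2.9283)·0.860118 = -0.072431
denominator = 1 − 1.319016 = -0.319016
p = -0.072431 / -0.319016 = 0.2270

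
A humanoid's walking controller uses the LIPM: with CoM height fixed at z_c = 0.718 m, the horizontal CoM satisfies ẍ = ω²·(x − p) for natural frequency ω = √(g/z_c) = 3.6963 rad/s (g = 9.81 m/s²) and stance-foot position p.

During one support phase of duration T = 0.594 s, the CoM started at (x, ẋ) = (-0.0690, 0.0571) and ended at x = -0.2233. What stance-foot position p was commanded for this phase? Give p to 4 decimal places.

p = -0.0062

ωT = 3.6963·0.594 = 2.195602; cosh(ωT) = 4.548351, sinh(ωT) = 4.437059
x(T) = p + (x₀−p)·cosh(ωT) + (ẋ₀/ω)·sinh(ωT) ⇒ p·(1 − cosh) = x(T) − x₀·cosh − (ẋ₀/ω)·sinh
numerator   = -0.2233 − (-0.0690)·4.548351 − (0.0571/3.6963)·4.437059 = 0.021993
denominator = 1 − 4.548351 = -3.548351
p = 0.021993 / -3.548351 = -0.0062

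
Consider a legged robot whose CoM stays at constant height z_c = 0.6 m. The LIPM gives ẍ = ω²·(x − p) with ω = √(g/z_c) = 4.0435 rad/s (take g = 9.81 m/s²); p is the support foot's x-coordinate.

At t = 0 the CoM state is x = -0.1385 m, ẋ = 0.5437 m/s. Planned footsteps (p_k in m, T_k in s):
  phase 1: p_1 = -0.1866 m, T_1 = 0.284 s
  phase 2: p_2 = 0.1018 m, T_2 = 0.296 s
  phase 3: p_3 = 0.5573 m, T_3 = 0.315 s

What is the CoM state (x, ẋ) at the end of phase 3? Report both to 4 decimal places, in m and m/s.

x = 1.3650, ẋ = 3.8894

phase 1: p=-0.1866, T=0.284, ωT=1.148354, cosh=1.735079, sinh=1.417920; start (x,ẋ)=(-0.138500, 0.543700) → end (x,ẋ)=(0.087515, 1.219137)
phase 2: p=0.1018, T=0.296, ωT=1.196876, cosh=1.805949, sinh=1.503812; start (x,ẋ)=(0.087515, 1.219137) → end (x,ẋ)=(0.529409, 2.114835)
phase 3: p=0.5573, T=0.315, ωT=1.273702, cosh=1.926927, sinh=1.647134; start (x,ẋ)=(0.529409, 2.114835) → end (x,ẋ)=(1.365041, 3.889373)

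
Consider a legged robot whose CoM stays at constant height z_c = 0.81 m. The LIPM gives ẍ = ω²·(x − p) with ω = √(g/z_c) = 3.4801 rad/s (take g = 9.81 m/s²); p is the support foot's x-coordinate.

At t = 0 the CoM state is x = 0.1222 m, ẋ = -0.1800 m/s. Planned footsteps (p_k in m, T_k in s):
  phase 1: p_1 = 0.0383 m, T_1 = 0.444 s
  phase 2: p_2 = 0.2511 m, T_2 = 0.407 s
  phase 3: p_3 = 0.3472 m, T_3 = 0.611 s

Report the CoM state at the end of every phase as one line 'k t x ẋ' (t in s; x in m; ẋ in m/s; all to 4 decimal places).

phase 1: p=0.0383, T=0.444, ωT=1.545164, cosh=2.451010, sinh=2.237733; start (x,ẋ)=(0.122200, -0.180000) → end (x,ẋ)=(0.128198, 0.212192)
phase 2: p=0.2511, T=0.407, ωT=1.416401, cosh=2.182421, sinh=1.939835; start (x,ẋ)=(0.128198, 0.212192) → end (x,ẋ)=(0.101154, -0.366595)
phase 3: p=0.3472, T=0.611, ωT=2.126341, cosh=4.251703, sinh=4.132431; start (x,ẋ)=(0.101154, -0.366595) → end (x,ẋ)=(-1.134225, -5.097102)

1 0.4440 0.1282 0.2122
2 0.8510 0.1012 -0.3666
3 1.4620 -1.1342 -5.0971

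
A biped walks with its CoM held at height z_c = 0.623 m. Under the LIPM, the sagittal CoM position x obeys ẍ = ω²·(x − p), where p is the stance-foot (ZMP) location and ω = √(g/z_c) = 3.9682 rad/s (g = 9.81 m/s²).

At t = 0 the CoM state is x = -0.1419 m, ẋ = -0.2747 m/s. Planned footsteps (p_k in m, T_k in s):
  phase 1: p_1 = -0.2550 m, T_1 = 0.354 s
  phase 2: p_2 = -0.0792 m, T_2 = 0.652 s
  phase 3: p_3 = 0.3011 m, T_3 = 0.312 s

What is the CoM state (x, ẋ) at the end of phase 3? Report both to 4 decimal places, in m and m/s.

phase 1: p=-0.2550, T=0.354, ωT=1.404743, cosh=2.159954, sinh=1.914524; start (x,ẋ)=(-0.141900, -0.274700) → end (x,ẋ)=(-0.143243, 0.265906)
phase 2: p=-0.0792, T=0.652, ωT=2.587266, cosh=6.684304, sinh=6.609079; start (x,ẋ)=(-0.143243, 0.265906) → end (x,ẋ)=(-0.064413, 0.097799)
phase 3: p=0.3011, T=0.312, ωT=1.238078, cosh=1.869460, sinh=1.579519; start (x,ẋ)=(-0.064413, 0.097799) → end (x,ẋ)=(-0.343283, -2.108147)

x = -0.3433, ẋ = -2.1081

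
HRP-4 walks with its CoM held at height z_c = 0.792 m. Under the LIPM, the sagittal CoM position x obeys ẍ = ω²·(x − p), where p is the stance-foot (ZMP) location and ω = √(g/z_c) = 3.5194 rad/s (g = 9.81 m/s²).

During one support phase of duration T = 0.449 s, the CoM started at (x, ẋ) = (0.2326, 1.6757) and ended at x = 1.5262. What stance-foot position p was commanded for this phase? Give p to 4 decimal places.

p = 0.1107

ωT = 3.5194·0.449 = 1.580211; cosh(ωT) = 2.530955, sinh(ωT) = 2.325023
x(T) = p + (x₀−p)·cosh(ωT) + (ẋ₀/ω)·sinh(ωT) ⇒ p·(1 − cosh) = x(T) − x₀·cosh − (ẋ₀/ω)·sinh
numerator   = 1.5262 − (0.2326)·2.530955 − (1.6757/3.5194)·2.325023 = -0.169519
denominator = 1 − 2.530955 = -1.530955
p = -0.169519 / -1.530955 = 0.1107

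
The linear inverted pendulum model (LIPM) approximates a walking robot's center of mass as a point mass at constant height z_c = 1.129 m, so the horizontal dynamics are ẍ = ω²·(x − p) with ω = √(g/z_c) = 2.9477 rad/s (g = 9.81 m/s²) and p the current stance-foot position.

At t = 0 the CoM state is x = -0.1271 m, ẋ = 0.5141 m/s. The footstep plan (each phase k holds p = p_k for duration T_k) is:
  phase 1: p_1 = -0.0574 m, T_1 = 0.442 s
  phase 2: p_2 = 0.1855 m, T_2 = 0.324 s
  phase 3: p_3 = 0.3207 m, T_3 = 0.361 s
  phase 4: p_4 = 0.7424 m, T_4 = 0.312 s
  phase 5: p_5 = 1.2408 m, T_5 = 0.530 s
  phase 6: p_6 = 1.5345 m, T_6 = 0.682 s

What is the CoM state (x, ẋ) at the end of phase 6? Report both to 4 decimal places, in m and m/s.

x = 3.1072, ẋ = 4.8100

phase 1: p=-0.0574, T=0.442, ωT=1.302883, cosh=1.975820, sinh=1.704072; start (x,ẋ)=(-0.127100, 0.514100) → end (x,ẋ)=(0.102088, 0.665659)
phase 2: p=0.1855, T=0.324, ωT=0.955055, cosh=1.491802, sinh=1.107011; start (x,ẋ)=(0.102088, 0.665659) → end (x,ẋ)=(0.311054, 0.720846)
phase 3: p=0.3207, T=0.361, ωT=1.064120, cosh=1.621659, sinh=1.276628; start (x,ẋ)=(0.311054, 0.720846) → end (x,ẋ)=(0.617251, 1.132669)
phase 4: p=0.7424, T=0.312, ωT=0.919682, cosh=1.453570, sinh=1.054924; start (x,ẋ)=(0.617251, 1.132669) → end (x,ẋ)=(0.965848, 1.257252)
phase 5: p=1.2408, T=0.530, ωT=1.562281, cosh=2.489673, sinh=2.280016; start (x,ẋ)=(0.965848, 1.257252) → end (x,ẋ)=(1.528730, 1.282246)
phase 6: p=1.5345, T=0.682, ωT=2.010331, cosh=3.799868, sinh=3.665923; start (x,ẋ)=(1.528730, 1.282246) → end (x,ẋ)=(3.107248, 4.810017)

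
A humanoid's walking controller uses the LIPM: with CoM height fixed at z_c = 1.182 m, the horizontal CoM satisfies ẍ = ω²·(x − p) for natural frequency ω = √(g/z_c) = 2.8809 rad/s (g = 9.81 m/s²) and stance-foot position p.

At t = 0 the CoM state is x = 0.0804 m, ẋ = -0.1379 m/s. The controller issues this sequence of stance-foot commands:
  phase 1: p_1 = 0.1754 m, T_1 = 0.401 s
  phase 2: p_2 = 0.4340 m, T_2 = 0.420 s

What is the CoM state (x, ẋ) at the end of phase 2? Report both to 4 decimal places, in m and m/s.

x = -0.8009, ẋ = -3.3226

phase 1: p=0.1754, T=0.401, ωT=1.155241, cosh=1.744885, sinh=1.429903; start (x,ẋ)=(0.080400, -0.137900) → end (x,ẋ)=(-0.058809, -0.631963)
phase 2: p=0.4340, T=0.420, ωT=1.209978, cosh=1.825807, sinh=1.527604; start (x,ẋ)=(-0.058809, -0.631963) → end (x,ẋ)=(-0.800875, -3.322634)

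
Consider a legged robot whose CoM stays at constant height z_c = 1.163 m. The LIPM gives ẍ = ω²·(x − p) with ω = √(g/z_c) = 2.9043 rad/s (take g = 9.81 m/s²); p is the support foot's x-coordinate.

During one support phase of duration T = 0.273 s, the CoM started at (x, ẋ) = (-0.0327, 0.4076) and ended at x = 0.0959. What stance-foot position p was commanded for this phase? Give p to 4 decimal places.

p = -0.0487

ωT = 2.9043·0.273 = 0.792874; cosh(ωT) = 1.331140, sinh(ωT) = 0.878598
x(T) = p + (x₀−p)·cosh(ωT) + (ẋ₀/ω)·sinh(ωT) ⇒ p·(1 − cosh) = x(T) − x₀·cosh − (ẋ₀/ω)·sinh
numerator   = 0.0959 − (-0.0327)·1.331140 − (0.4076/2.9043)·0.878598 = 0.016123
denominator = 1 − 1.331140 = -0.331140
p = 0.016123 / -0.331140 = -0.0487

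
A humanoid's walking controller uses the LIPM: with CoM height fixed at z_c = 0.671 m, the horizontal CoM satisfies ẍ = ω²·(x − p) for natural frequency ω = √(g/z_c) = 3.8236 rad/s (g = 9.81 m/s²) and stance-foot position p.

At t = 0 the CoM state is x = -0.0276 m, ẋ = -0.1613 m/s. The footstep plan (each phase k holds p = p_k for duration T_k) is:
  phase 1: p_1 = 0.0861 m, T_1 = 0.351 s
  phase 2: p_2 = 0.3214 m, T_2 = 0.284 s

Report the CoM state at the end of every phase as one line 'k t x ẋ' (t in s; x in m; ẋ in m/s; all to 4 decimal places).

1 0.3510 -0.2215 -1.1048
2 0.6350 -0.9535 -4.5469

phase 1: p=0.0861, T=0.351, ωT=1.342084, cosh=2.044155, sinh=1.782854; start (x,ẋ)=(-0.027600, -0.161300) → end (x,ẋ)=(-0.221531, -1.104806)
phase 2: p=0.3214, T=0.284, ωT=1.085902, cosh=1.649854, sinh=1.312257; start (x,ẋ)=(-0.221531, -1.104806) → end (x,ẋ)=(-0.953526, -4.546950)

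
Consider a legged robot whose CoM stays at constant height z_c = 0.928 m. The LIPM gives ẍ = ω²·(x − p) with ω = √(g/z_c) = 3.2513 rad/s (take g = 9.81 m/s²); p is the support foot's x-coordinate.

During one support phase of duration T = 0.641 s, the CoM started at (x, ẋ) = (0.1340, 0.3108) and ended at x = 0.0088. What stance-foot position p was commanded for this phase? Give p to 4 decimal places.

p = 0.2974

ωT = 3.2513·0.641 = 2.084083; cosh(ωT) = 4.080821, sinh(ωT) = 3.956400
x(T) = p + (x₀−p)·cosh(ωT) + (ẋ₀/ω)·sinh(ωT) ⇒ p·(1 − cosh) = x(T) − x₀·cosh − (ẋ₀/ω)·sinh
numerator   = 0.0088 − (0.1340)·4.080821 − (0.3108/3.2513)·3.956400 = -0.916232
denominator = 1 − 4.080821 = -3.080821
p = -0.916232 / -3.080821 = 0.2974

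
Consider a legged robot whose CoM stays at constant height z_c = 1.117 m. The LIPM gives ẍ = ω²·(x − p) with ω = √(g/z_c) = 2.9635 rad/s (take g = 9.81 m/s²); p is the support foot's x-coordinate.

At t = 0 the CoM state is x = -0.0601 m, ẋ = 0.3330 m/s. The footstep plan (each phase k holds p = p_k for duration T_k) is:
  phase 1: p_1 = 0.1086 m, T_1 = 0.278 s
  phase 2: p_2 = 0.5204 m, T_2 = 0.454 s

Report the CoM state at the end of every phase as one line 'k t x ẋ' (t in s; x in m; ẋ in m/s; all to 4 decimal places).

1 0.2780 -0.0173 -0.0075
2 0.7320 -0.5864 -2.8671

phase 1: p=0.1086, T=0.278, ωT=0.823853, cosh=1.359001, sinh=0.920264; start (x,ẋ)=(-0.060100, 0.333000) → end (x,ẋ)=(-0.017256, -0.007531)
phase 2: p=0.5204, T=0.454, ωT=1.345429, cosh=2.050131, sinh=1.789703; start (x,ẋ)=(-0.017256, -0.007531) → end (x,ẋ)=(-0.586414, -2.867052)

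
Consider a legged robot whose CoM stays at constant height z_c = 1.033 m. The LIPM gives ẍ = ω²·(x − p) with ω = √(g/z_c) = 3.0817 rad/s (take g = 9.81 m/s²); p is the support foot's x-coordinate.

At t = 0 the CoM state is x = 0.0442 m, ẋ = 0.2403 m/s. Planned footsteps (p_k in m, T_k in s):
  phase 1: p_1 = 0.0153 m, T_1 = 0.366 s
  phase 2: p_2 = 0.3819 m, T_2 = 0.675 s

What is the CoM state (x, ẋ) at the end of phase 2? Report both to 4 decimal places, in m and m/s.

x = 0.2121, ẋ = -0.3759

phase 1: p=0.0153, T=0.366, ωT=1.127902, cosh=1.706440, sinh=1.382729; start (x,ẋ)=(0.044200, 0.240300) → end (x,ẋ)=(0.172436, 0.533205)
phase 2: p=0.3819, T=0.675, ωT=2.080148, cosh=4.065281, sinh=3.940369; start (x,ẋ)=(0.172436, 0.533205) → end (x,ẋ)=(0.212146, -0.375896)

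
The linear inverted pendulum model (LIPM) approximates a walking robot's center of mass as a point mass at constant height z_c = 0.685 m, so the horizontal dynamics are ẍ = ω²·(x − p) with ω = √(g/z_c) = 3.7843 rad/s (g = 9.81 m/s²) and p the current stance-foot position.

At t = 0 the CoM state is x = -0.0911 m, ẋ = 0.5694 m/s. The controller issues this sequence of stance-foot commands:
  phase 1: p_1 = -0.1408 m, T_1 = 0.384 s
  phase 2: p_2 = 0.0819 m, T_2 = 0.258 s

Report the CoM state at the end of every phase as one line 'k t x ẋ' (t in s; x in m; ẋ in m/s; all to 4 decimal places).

phase 1: p=-0.1408, T=0.384, ωT=1.453171, cosh=2.255241, sinh=2.021414; start (x,ẋ)=(-0.091100, 0.569400) → end (x,ẋ)=(0.275435, 1.664321)
phase 2: p=0.0819, T=0.258, ωT=0.976349, cosh=1.515715, sinh=1.139032; start (x,ẋ)=(0.275435, 1.664321) → end (x,ẋ)=(0.876186, 3.356858)

1 0.3840 0.2754 1.6643
2 0.6420 0.8762 3.3569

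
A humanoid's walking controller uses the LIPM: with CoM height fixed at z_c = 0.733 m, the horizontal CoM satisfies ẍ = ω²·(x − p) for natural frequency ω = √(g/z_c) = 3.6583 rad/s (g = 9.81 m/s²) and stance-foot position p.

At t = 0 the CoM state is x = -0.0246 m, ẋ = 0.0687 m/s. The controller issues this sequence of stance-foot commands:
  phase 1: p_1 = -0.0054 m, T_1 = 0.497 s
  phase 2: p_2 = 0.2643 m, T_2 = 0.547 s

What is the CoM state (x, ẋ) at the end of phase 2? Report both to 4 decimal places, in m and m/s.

x = -0.7614, ẋ = -3.6160

phase 1: p=-0.0054, T=0.497, ωT=1.818175, cosh=3.161464, sinh=2.999142; start (x,ẋ)=(-0.024600, 0.068700) → end (x,ẋ)=(-0.009779, 0.006535)
phase 2: p=0.2643, T=0.547, ωT=2.001090, cosh=3.766152, sinh=3.630964; start (x,ẋ)=(-0.009779, 0.006535) → end (x,ẋ)=(-0.761436, -3.616017)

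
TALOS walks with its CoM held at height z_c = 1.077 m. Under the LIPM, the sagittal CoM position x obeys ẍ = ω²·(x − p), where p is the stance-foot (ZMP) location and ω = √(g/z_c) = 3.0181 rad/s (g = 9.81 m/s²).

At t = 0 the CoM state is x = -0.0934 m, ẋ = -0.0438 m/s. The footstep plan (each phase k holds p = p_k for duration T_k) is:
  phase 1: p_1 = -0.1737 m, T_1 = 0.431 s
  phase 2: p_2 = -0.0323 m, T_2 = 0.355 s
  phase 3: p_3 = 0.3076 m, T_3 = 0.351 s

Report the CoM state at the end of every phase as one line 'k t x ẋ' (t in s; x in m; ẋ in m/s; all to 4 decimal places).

phase 1: p=-0.1737, T=0.431, ωT=1.300801, cosh=1.972275, sinh=1.699962; start (x,ẋ)=(-0.093400, -0.043800) → end (x,ẋ)=(-0.039997, 0.325606)
phase 2: p=-0.0323, T=0.355, ωT=1.071425, cosh=1.631029, sinh=1.288509; start (x,ẋ)=(-0.039997, 0.325606) → end (x,ẋ)=(0.094156, 0.501141)
phase 3: p=0.3076, T=0.351, ωT=1.059353, cosh=1.615592, sinh=1.268912; start (x,ẋ)=(0.094156, 0.501141) → end (x,ẋ)=(0.173459, -0.007787)

1 0.4310 -0.0400 0.3256
2 0.7860 0.0942 0.5011
3 1.1370 0.1735 -0.0078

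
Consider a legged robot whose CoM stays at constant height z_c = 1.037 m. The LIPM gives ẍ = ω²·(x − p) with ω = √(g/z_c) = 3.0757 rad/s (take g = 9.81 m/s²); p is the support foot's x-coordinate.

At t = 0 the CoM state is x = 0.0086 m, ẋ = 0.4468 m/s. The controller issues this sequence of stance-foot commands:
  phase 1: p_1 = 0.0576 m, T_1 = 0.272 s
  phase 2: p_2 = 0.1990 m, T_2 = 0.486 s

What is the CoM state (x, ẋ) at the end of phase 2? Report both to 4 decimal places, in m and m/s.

phase 1: p=0.0576, T=0.272, ωT=0.836590, cosh=1.370834, sinh=0.937649; start (x,ẋ)=(0.008600, 0.446800) → end (x,ẋ)=(0.126639, 0.471176)
phase 2: p=0.1990, T=0.486, ωT=1.494790, cosh=2.341348, sinh=2.117053; start (x,ẋ)=(0.126639, 0.471176) → end (x,ẋ)=(0.353896, 0.632016)

x = 0.3539, ẋ = 0.6320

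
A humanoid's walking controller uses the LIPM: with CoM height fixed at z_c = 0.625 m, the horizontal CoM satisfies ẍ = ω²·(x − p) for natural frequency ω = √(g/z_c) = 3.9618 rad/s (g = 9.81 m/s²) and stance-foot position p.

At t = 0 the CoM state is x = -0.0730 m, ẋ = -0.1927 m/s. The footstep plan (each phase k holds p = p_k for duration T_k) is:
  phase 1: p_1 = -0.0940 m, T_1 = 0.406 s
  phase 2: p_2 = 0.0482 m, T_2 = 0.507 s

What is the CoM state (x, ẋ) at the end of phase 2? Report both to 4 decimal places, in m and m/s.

x = -1.0048, ẋ = -4.1037

phase 1: p=-0.0940, T=0.406, ωT=1.608491, cosh=2.597728, sinh=2.397539; start (x,ẋ)=(-0.073000, -0.192700) → end (x,ẋ)=(-0.156063, -0.301112)
phase 2: p=0.0482, T=0.507, ωT=2.008633, cosh=3.793645, sinh=3.659473; start (x,ẋ)=(-0.156063, -0.301112) → end (x,ẋ)=(-1.004835, -4.103736)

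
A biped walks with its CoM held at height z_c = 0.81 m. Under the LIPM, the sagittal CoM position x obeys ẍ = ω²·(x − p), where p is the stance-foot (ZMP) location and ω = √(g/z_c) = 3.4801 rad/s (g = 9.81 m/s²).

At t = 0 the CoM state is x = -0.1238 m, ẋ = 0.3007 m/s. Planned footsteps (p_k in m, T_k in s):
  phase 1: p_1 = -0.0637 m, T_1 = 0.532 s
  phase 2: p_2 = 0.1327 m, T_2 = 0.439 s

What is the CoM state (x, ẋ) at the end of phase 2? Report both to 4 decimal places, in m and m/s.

phase 1: p=-0.0637, T=0.532, ωT=1.851413, cosh=3.262914, sinh=3.105899; start (x,ẋ)=(-0.123800, 0.300700) → end (x,ẋ)=(0.008566, 0.331547)
phase 2: p=0.1327, T=0.439, ωT=1.527764, cosh=2.412441, sinh=2.195421; start (x,ẋ)=(0.008566, 0.331547) → end (x,ẋ)=(0.042390, -0.148583)

x = 0.0424, ẋ = -0.1486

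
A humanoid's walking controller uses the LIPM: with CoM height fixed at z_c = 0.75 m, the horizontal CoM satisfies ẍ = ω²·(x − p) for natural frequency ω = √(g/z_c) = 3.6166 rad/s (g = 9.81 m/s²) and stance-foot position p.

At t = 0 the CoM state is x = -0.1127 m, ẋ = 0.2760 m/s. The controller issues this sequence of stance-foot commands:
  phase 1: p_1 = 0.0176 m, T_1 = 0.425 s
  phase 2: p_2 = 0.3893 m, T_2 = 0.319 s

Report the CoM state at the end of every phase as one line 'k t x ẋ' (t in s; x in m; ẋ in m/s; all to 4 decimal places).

1 0.4250 -0.1302 -0.3737
2 0.7440 -0.6634 -3.3324

phase 1: p=0.0176, T=0.425, ωT=1.537055, cosh=2.432943, sinh=2.217930; start (x,ẋ)=(-0.112700, 0.276000) → end (x,ẋ)=(-0.130152, -0.373692)
phase 2: p=0.3893, T=0.319, ωT=1.153695, cosh=1.742677, sinh=1.427208; start (x,ẋ)=(-0.130152, -0.373692) → end (x,ẋ)=(-0.663405, -3.332447)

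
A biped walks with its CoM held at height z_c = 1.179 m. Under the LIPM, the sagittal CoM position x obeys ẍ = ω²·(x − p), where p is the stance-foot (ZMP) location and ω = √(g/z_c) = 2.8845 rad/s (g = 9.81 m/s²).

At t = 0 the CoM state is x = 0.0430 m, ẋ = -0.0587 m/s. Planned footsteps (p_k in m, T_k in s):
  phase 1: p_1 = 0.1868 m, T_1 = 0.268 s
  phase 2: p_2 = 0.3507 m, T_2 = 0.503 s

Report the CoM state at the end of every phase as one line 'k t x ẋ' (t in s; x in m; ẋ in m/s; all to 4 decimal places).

1 0.2680 -0.0195 -0.4307
2 0.7710 -0.7835 -3.1224

phase 1: p=0.1868, T=0.268, ωT=0.773046, cosh=1.313980, sinh=0.852375; start (x,ẋ)=(0.043000, -0.058700) → end (x,ẋ)=(-0.019496, -0.430688)
phase 2: p=0.3507, T=0.503, ωT=1.450904, cosh=2.250663, sinh=2.016305; start (x,ẋ)=(-0.019496, -0.430688) → end (x,ẋ)=(-0.783544, -3.122407)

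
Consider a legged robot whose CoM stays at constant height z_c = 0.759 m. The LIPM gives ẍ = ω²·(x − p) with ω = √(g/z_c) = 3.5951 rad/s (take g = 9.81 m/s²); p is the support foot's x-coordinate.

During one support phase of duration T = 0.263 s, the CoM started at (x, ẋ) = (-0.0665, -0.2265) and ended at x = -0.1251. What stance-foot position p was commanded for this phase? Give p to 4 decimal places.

ωT = 3.5951·0.263 = 0.945511; cosh(ωT) = 1.481305, sinh(ωT) = 1.092824
x(T) = p + (x₀−p)·cosh(ωT) + (ẋ₀/ω)·sinh(ωT) ⇒ p·(1 − cosh) = x(T) − x₀·cosh − (ẋ₀/ω)·sinh
numerator   = -0.1251 − (-0.0665)·1.481305 − (-0.2265/3.5951)·1.092824 = 0.042257
denominator = 1 − 1.481305 = -0.481305
p = 0.042257 / -0.481305 = -0.0878

p = -0.0878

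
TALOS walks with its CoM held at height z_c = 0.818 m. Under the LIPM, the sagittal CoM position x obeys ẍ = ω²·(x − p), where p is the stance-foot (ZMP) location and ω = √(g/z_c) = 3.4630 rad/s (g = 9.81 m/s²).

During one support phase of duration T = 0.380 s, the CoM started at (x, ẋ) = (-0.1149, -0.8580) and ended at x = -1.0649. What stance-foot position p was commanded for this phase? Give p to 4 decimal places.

ωT = 3.4630·0.380 = 1.315940; cosh(ωT) = 1.998238, sinh(ωT) = 1.730016
x(T) = p + (x₀−p)·cosh(ωT) + (ẋ₀/ω)·sinh(ωT) ⇒ p·(1 − cosh) = x(T) − x₀·cosh − (ẋ₀/ω)·sinh
numerator   = -1.0649 − (-0.1149)·1.998238 − (-0.8580/3.4630)·1.730016 = -0.406670
denominator = 1 − 1.998238 = -0.998238
p = -0.406670 / -0.998238 = 0.4074

p = 0.4074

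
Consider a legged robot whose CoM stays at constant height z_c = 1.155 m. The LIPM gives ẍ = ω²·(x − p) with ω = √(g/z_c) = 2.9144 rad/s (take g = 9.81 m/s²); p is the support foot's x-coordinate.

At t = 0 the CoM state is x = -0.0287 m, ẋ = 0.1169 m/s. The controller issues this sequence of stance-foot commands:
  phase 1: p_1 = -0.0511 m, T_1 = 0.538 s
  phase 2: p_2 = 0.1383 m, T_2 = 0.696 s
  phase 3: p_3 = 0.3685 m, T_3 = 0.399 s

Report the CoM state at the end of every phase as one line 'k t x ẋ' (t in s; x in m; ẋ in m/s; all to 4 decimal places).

1 0.5380 0.0970 0.4423
2 1.2340 0.5454 1.2606
3 1.6330 1.3034 2.9576

phase 1: p=-0.0511, T=0.538, ωT=1.567947, cosh=2.502632, sinh=2.294159; start (x,ẋ)=(-0.028700, 0.116900) → end (x,ẋ)=(0.096980, 0.442326)
phase 2: p=0.1383, T=0.696, ωT=2.028422, cosh=3.866813, sinh=3.735270; start (x,ẋ)=(0.096980, 0.442326) → end (x,ẋ)=(0.545437, 1.260585)
phase 3: p=0.3685, T=0.399, ωT=1.162846, cosh=1.755809, sinh=1.443214; start (x,ẋ)=(0.545437, 1.260585) → end (x,ẋ)=(1.303410, 2.957560)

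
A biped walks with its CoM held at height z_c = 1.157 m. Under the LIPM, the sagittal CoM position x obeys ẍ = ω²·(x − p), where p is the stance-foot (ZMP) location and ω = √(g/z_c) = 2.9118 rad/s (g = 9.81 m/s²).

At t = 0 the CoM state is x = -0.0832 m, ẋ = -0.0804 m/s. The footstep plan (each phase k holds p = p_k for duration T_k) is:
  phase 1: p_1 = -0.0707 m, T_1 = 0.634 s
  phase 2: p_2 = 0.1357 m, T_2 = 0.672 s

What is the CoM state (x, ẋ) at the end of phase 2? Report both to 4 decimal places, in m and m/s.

phase 1: p=-0.0707, T=0.634, ωT=1.846081, cosh=3.246400, sinh=3.088545; start (x,ẋ)=(-0.083200, -0.080400) → end (x,ẋ)=(-0.196560, -0.373426)
phase 2: p=0.1357, T=0.672, ωT=1.956730, cosh=3.608734, sinh=3.467414; start (x,ẋ)=(-0.196560, -0.373426) → end (x,ẋ)=(-1.508020, -4.702232)

x = -1.5080, ẋ = -4.7022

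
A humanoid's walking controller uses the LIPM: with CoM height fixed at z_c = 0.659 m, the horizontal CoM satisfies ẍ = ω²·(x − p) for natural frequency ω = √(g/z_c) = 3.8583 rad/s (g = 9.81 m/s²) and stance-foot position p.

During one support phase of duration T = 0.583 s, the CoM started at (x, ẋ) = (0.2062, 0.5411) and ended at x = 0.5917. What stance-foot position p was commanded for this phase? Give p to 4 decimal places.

ωT = 3.8583·0.583 = 2.249389; cosh(ωT) = 4.793702, sinh(ωT) = 4.688238
x(T) = p + (x₀−p)·cosh(ωT) + (ẋ₀/ω)·sinh(ωT) ⇒ p·(1 − cosh) = x(T) − x₀·cosh − (ẋ₀/ω)·sinh
numerator   = 0.5917 − (0.2062)·4.793702 − (0.5411/3.8583)·4.688238 = -1.054254
denominator = 1 − 4.793702 = -3.793702
p = -1.054254 / -3.793702 = 0.2779

p = 0.2779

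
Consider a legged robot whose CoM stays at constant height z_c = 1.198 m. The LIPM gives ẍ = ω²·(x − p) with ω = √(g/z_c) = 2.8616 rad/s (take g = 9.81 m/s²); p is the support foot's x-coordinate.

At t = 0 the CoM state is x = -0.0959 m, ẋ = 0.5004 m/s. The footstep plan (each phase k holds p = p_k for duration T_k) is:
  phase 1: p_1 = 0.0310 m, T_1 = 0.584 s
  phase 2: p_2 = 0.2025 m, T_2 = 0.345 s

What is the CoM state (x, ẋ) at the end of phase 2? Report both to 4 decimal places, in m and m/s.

x = 0.2722, ẋ = 0.4427

phase 1: p=0.0310, T=0.584, ωT=1.671174, cosh=2.753218, sinh=2.565192; start (x,ẋ)=(-0.095900, 0.500400) → end (x,ẋ)=(0.130185, 0.446194)
phase 2: p=0.2025, T=0.345, ωT=0.987252, cosh=1.528224, sinh=1.155625; start (x,ẋ)=(0.130185, 0.446194) → end (x,ẋ)=(0.272176, 0.442742)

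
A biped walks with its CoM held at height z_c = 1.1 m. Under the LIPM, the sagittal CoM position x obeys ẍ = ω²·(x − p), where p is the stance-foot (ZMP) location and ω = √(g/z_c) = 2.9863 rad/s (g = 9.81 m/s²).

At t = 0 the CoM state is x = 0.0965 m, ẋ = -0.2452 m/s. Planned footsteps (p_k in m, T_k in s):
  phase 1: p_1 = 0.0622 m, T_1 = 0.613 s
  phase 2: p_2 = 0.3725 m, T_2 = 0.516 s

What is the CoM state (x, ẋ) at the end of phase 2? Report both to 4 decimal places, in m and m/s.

x = -1.0793, ẋ = -4.1489

phase 1: p=0.0622, T=0.613, ωT=1.830602, cosh=3.198979, sinh=3.038661; start (x,ẋ)=(0.096500, -0.245200) → end (x,ẋ)=(-0.077574, -0.473139)
phase 2: p=0.3725, T=0.516, ωT=1.540931, cosh=2.441558, sinh=2.227376; start (x,ẋ)=(-0.077574, -0.473139) → end (x,ẋ)=(-1.079280, -4.148917)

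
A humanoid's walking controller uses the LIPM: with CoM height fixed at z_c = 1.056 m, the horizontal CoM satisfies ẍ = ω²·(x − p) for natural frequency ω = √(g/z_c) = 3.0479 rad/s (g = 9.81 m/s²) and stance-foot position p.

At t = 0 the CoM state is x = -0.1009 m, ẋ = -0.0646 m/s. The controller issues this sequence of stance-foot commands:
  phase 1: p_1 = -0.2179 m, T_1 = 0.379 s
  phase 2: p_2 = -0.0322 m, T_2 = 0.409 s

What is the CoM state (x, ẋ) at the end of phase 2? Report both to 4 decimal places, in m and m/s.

x = 0.1533, ẋ = 0.6901

phase 1: p=-0.2179, T=0.379, ωT=1.155154, cosh=1.744761, sinh=1.429752; start (x,ẋ)=(-0.100900, -0.064600) → end (x,ẋ)=(-0.044066, 0.397144)
phase 2: p=-0.0322, T=0.409, ωT=1.246591, cosh=1.882974, sinh=1.595491; start (x,ẋ)=(-0.044066, 0.397144) → end (x,ẋ)=(0.153350, 0.690107)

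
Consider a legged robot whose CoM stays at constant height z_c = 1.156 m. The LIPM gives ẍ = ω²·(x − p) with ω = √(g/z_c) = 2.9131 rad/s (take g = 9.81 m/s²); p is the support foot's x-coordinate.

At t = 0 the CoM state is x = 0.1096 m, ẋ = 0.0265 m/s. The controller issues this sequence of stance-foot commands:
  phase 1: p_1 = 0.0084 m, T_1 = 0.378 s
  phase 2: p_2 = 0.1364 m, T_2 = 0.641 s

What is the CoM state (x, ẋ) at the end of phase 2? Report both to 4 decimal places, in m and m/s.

x = 0.7880, ẋ = 1.9421

phase 1: p=0.0084, T=0.378, ωT=1.101152, cosh=1.670058, sinh=1.337570; start (x,ẋ)=(0.109600, 0.026500) → end (x,ẋ)=(0.189578, 0.438580)
phase 2: p=0.1364, T=0.641, ωT=1.867297, cosh=3.312662, sinh=3.158121; start (x,ẋ)=(0.189578, 0.438580) → end (x,ẋ)=(0.788028, 1.942096)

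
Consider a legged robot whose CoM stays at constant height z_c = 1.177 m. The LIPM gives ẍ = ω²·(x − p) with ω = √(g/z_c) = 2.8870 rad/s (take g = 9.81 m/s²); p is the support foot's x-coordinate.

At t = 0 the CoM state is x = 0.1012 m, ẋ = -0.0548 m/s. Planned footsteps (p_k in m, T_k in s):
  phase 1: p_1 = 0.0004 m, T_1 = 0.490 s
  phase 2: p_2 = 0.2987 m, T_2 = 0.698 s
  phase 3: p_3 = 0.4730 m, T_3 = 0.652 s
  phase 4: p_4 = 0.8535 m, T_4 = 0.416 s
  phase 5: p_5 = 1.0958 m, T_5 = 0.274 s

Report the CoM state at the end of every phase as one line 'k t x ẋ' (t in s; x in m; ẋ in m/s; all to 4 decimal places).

1 0.4900 0.1833 0.4440
2 1.1880 0.4247 0.4674
3 1.8400 0.8301 1.1234
4 2.2560 1.3993 1.9339
5 2.5300 2.0862 3.3388

phase 1: p=0.0004, T=0.490, ωT=1.414630, cosh=2.178990, sinh=1.935974; start (x,ẋ)=(0.101200, -0.054800) → end (x,ẋ)=(0.183294, 0.443978)
phase 2: p=0.2987, T=0.698, ωT=2.015126, cosh=3.817488, sinh=3.684184; start (x,ẋ)=(0.183294, 0.443978) → end (x,ẋ)=(0.424713, 0.467398)
phase 3: p=0.4730, T=0.652, ωT=1.882324, cosh=3.360494, sinh=3.208259; start (x,ẋ)=(0.424713, 0.467398) → end (x,ẋ)=(0.830142, 1.123447)
phase 4: p=0.8535, T=0.416, ωT=1.200992, cosh=1.812154, sinh=1.511258; start (x,ẋ)=(0.830142, 1.123447) → end (x,ẋ)=(1.399263, 1.933950)
phase 5: p=1.0958, T=0.274, ωT=0.791038, cosh=1.329529, sinh=0.876155; start (x,ẋ)=(1.399263, 1.933950) → end (x,ẋ)=(2.086184, 3.338841)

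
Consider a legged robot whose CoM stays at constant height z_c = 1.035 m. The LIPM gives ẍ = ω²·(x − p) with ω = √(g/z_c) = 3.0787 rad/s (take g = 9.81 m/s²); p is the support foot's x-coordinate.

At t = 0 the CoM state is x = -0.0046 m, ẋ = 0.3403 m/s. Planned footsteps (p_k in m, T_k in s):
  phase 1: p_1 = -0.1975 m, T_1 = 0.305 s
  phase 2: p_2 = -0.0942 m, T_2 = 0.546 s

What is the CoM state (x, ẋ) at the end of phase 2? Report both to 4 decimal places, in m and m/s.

phase 1: p=-0.1975, T=0.305, ωT=0.939003, cosh=1.474224, sinh=1.083207; start (x,ẋ)=(-0.004600, 0.340300) → end (x,ẋ)=(0.206609, 1.144975)
phase 2: p=-0.0942, T=0.546, ωT=1.680970, cosh=2.778479, sinh=2.592285; start (x,ẋ)=(0.206609, 1.144975) → end (x,ẋ)=(1.705667, 5.582004)

x = 1.7057, ẋ = 5.5820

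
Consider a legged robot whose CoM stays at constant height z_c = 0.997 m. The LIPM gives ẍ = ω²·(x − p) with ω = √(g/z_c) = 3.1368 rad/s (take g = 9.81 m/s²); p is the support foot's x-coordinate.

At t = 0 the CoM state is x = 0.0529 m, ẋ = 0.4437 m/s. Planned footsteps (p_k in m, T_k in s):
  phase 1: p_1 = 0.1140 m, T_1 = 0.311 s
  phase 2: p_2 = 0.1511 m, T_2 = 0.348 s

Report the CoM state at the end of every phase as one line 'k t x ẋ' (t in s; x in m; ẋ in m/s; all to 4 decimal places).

1 0.3110 0.1824 0.4540
2 0.6590 0.3943 0.8822

phase 1: p=0.1140, T=0.311, ωT=0.975545, cosh=1.514799, sinh=1.137813; start (x,ẋ)=(0.052900, 0.443700) → end (x,ẋ)=(0.182389, 0.454045)
phase 2: p=0.1511, T=0.348, ωT=1.091606, cosh=1.657366, sinh=1.321689; start (x,ẋ)=(0.182389, 0.454045) → end (x,ẋ)=(0.394269, 0.882240)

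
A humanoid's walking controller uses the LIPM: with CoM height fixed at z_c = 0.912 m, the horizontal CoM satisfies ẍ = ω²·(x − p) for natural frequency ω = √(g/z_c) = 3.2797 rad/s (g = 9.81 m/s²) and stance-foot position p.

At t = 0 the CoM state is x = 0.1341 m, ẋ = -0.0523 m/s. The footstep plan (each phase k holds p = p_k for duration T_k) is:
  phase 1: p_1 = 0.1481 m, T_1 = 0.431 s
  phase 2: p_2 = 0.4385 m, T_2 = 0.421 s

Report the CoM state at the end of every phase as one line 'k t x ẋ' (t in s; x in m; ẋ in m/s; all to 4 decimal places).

1 0.4310 0.0868 -0.2026
2 0.8520 -0.4204 -2.5778

phase 1: p=0.1481, T=0.431, ωT=1.413551, cosh=2.176901, sinh=1.933623; start (x,ẋ)=(0.134100, -0.052300) → end (x,ẋ)=(0.086789, -0.202636)
phase 2: p=0.4385, T=0.421, ωT=1.380754, cosh=2.114644, sinh=1.863255; start (x,ẋ)=(0.086789, -0.202636) → end (x,ẋ)=(-0.420365, -2.577781)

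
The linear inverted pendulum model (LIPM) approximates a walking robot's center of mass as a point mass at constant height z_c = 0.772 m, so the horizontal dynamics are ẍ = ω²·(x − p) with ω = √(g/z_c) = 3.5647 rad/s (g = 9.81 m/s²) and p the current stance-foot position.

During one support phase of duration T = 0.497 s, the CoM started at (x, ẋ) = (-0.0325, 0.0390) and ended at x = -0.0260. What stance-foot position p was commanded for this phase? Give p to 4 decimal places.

p = -0.0203

ωT = 3.5647·0.497 = 1.771656; cosh(ωT) = 3.025317, sinh(ωT) = 2.855266
x(T) = p + (x₀−p)·cosh(ωT) + (ẋ₀/ω)·sinh(ωT) ⇒ p·(1 − cosh) = x(T) − x₀·cosh − (ẋ₀/ω)·sinh
numerator   = -0.0260 − (-0.0325)·3.025317 − (0.0390/3.5647)·2.855266 = 0.041084
denominator = 1 − 3.025317 = -2.025317
p = 0.041084 / -2.025317 = -0.0203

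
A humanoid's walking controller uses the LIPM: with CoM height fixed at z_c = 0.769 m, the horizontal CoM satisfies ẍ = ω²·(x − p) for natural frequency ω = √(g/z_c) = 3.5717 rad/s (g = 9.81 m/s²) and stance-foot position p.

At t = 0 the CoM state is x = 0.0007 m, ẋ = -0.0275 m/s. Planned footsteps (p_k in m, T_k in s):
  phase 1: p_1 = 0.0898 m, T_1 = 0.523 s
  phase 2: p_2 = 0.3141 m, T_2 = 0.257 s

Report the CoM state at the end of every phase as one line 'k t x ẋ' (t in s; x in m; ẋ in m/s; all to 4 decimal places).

phase 1: p=0.0898, T=0.523, ωT=1.867999, cosh=3.314880, sinh=3.160447; start (x,ẋ)=(0.000700, -0.027500) → end (x,ẋ)=(-0.229889, -1.096935)
phase 2: p=0.3141, T=0.257, ωT=0.917927, cosh=1.451720, sinh=1.052374; start (x,ẋ)=(-0.229889, -1.096935) → end (x,ẋ)=(-0.798824, -3.637170)

1 0.5230 -0.2299 -1.0969
2 0.7800 -0.7988 -3.6372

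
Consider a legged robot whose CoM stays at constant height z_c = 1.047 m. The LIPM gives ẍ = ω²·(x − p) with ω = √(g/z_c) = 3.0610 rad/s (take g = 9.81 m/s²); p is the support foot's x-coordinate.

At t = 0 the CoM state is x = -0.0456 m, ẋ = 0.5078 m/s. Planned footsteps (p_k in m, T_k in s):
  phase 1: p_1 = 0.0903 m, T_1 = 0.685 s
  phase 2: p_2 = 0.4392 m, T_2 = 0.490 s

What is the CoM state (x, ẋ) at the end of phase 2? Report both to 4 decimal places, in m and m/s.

phase 1: p=0.0903, T=0.685, ωT=2.096785, cosh=4.131404, sinh=4.008554; start (x,ẋ)=(-0.045600, 0.507800) → end (x,ẋ)=(0.193835, 0.430409)
phase 2: p=0.4392, T=0.490, ωT=1.499890, cosh=2.352175, sinh=2.129021; start (x,ẋ)=(0.193835, 0.430409) → end (x,ẋ)=(0.161422, -0.586628)

x = 0.1614, ẋ = -0.5866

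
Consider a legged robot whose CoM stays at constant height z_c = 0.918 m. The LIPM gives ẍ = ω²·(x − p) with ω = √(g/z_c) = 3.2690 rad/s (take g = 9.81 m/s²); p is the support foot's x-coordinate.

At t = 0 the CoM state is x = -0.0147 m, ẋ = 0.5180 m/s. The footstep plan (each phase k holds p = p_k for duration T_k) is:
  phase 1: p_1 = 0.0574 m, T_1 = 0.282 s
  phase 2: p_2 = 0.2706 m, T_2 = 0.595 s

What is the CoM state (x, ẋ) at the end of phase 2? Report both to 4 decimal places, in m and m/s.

phase 1: p=0.0574, T=0.282, ωT=0.921858, cosh=1.455868, sinh=1.058089; start (x,ẋ)=(-0.014700, 0.518000) → end (x,ẋ)=(0.120095, 0.504754)
phase 2: p=0.2706, T=0.595, ωT=1.945055, cosh=3.568498, sinh=3.425519; start (x,ẋ)=(0.120095, 0.504754) → end (x,ẋ)=(0.262444, 0.115852)

x = 0.2624, ẋ = 0.1159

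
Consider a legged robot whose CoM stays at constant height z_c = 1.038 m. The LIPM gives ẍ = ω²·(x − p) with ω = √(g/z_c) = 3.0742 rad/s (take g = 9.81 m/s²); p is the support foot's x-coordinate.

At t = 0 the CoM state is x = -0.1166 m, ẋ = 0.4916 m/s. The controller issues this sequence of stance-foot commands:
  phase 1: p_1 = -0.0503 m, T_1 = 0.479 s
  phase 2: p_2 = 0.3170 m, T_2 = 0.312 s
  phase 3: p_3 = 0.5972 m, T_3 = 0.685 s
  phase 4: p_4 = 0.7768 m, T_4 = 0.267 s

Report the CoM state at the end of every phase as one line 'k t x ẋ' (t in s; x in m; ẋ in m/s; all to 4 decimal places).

1 0.4790 0.1278 0.7071
2 0.7910 0.2900 0.4109
3 1.4760 -0.1423 -2.1085
4 1.7430 -1.0981 -5.4483

phase 1: p=-0.0503, T=0.479, ωT=1.472542, cosh=2.294823, sinh=2.065481; start (x,ẋ)=(-0.116600, 0.491600) → end (x,ẋ)=(0.127847, 0.707150)
phase 2: p=0.3170, T=0.312, ωT=0.959150, cosh=1.496348, sinh=1.113130; start (x,ẋ)=(0.127847, 0.707150) → end (x,ẋ)=(0.290012, 0.410865)
phase 3: p=0.5972, T=0.685, ωT=2.105827, cosh=4.167819, sinh=4.046074; start (x,ẋ)=(0.290012, 0.410865) → end (x,ẋ)=(-0.142348, -2.108526)
phase 4: p=0.7768, T=0.267, ωT=0.820811, cosh=1.356209, sinh=0.916134; start (x,ẋ)=(-0.142348, -2.108526) → end (x,ẋ)=(-1.098112, -5.448269)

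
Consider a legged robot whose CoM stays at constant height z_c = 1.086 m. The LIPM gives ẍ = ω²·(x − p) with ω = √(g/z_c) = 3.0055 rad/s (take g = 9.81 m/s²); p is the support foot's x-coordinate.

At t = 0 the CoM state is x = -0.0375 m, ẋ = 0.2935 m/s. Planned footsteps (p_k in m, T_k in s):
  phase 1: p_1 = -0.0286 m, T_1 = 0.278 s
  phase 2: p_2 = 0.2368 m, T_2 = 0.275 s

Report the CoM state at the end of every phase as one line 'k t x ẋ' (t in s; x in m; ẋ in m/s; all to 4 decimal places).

1 0.2780 0.0506 0.3770
2 0.5530 0.0992 -0.0037

phase 1: p=-0.0286, T=0.278, ωT=0.835529, cosh=1.369839, sinh=0.936194; start (x,ẋ)=(-0.037500, 0.293500) → end (x,ẋ)=(0.050632, 0.377006)
phase 2: p=0.2368, T=0.275, ωT=0.826513, cosh=1.361454, sinh=0.923881; start (x,ẋ)=(0.050632, 0.377006) → end (x,ẋ)=(0.099231, -0.003662)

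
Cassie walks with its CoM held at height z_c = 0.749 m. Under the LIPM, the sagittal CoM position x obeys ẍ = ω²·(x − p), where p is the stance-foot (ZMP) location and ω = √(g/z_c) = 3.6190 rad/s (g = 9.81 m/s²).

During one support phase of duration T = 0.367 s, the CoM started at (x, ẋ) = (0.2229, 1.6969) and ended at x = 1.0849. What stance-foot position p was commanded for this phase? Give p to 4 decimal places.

p = 0.1844

ωT = 3.6190·0.367 = 1.328173; cosh(ωT) = 2.019551, sinh(ωT) = 1.754590
x(T) = p + (x₀−p)·cosh(ωT) + (ẋ₀/ω)·sinh(ωT) ⇒ p·(1 − cosh) = x(T) − x₀·cosh − (ẋ₀/ω)·sinh
numerator   = 1.0849 − (0.2229)·2.019551 − (1.6969/3.6190)·1.754590 = -0.187962
denominator = 1 − 2.019551 = -1.019551
p = -0.187962 / -1.019551 = 0.1844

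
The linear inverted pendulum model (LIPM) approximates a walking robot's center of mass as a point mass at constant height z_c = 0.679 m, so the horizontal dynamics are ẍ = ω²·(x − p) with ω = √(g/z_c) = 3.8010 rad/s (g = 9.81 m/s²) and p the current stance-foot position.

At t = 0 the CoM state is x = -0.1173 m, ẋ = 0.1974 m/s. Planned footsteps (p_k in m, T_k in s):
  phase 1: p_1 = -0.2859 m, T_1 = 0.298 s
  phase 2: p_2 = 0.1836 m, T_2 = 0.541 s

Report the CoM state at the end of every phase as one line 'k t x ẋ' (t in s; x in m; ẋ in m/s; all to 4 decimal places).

1 0.2980 0.0752 1.2295
2 0.8390 0.9965 3.2998

phase 1: p=-0.2859, T=0.298, ωT=1.132698, cosh=1.713091, sinh=1.390928; start (x,ẋ)=(-0.117300, 0.197400) → end (x,ẋ)=(0.075163, 1.229539)
phase 2: p=0.1836, T=0.541, ωT=2.056341, cosh=3.972618, sinh=3.844696; start (x,ẋ)=(0.075163, 1.229539) → end (x,ẋ)=(0.996496, 3.299827)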